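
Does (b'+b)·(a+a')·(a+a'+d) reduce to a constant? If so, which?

yes, True

(b'+b)·(a+a')·(a+a'+d)
= (a+a')·(a+a'+d)   (complement / identity)
= a+a'   (absorption)
= 1   (complement)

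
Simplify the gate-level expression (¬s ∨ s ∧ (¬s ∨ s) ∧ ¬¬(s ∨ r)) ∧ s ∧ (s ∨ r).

s

(¬s ∨ s ∧ (¬s ∨ s) ∧ ¬¬(s ∨ r)) ∧ s ∧ (s ∨ r)
= (¬s ∨ s ∧ ¬¬(s ∨ r)) ∧ s ∧ (s ∨ r)   [complement / identity]
= (¬s ∨ s ∧ (s ∨ r)) ∧ s ∧ (s ∨ r)   [double negation]
= (¬s ∨ s) ∧ s ∧ (s ∨ r)   [absorption]
= s ∧ (s ∨ r)   [complement / identity]
= s   [absorption]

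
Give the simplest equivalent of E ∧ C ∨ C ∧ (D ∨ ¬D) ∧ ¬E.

E ∧ C ∨ C ∧ (D ∨ ¬D) ∧ ¬E
= E ∧ C ∨ C ∧ ¬E   (complement / identity)
= C   (distribution)

C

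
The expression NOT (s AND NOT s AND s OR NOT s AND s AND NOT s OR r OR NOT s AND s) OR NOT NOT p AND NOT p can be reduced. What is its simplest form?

NOT r

NOT (s AND NOT s AND s OR NOT s AND s AND NOT s OR r OR NOT s AND s) OR NOT NOT p AND NOT p
= NOT (s AND NOT s OR r OR NOT s AND s) OR NOT NOT p AND NOT p
= NOT (r OR NOT s AND s) OR NOT NOT p AND NOT p
= NOT (r OR NOT s AND s) OR p AND NOT p
= NOT r OR p AND NOT p
= NOT r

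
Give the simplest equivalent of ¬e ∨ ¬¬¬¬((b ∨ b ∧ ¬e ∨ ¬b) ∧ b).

¬e ∨ b

¬e ∨ ¬¬¬¬((b ∨ b ∧ ¬e ∨ ¬b) ∧ b)
= ¬e ∨ ¬¬¬¬((b ∨ ¬b) ∧ b)   [absorption]
= ¬e ∨ ¬¬((b ∨ ¬b) ∧ b)   [double negation]
= ¬e ∨ ¬¬b   [complement / identity]
= ¬e ∨ b   [double negation]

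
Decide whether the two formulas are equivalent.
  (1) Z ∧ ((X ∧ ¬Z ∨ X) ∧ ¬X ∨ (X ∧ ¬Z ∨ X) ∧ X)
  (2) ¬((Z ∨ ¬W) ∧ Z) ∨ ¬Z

No

E1: Z ∧ ((X ∧ ¬Z ∨ X) ∧ ¬X ∨ (X ∧ ¬Z ∨ X) ∧ X)
    = Z ∧ (X ∧ ¬Z ∨ X)   (distribution)
    = Z ∧ X   (absorption)
E2: ¬((Z ∨ ¬W) ∧ Z) ∨ ¬Z
    = ¬Z ∨ ¬Z   (absorption)
    = ¬Z   (idempotence)
These differ: at W=1, X=0, Z=0, E1 = 0 but E2 = 1.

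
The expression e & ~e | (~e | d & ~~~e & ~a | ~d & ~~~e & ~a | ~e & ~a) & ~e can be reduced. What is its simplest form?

~e

e & ~e | (~e | d & ~~~e & ~a | ~d & ~~~e & ~a | ~e & ~a) & ~e
= e & ~e | (~e | ~~~e & ~a | ~e & ~a) & ~e
= e & ~e | (~e | ~e & ~a | ~e & ~a) & ~e
= e & ~e | (~e | ~e & ~a) & ~e
= e & ~e | ~e & ~e
= ~e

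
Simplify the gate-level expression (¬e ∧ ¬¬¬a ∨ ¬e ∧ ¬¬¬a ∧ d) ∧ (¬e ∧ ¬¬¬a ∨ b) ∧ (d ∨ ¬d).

¬e ∧ ¬a

(¬e ∧ ¬¬¬a ∨ ¬e ∧ ¬¬¬a ∧ d) ∧ (¬e ∧ ¬¬¬a ∨ b) ∧ (d ∨ ¬d)
= (¬e ∧ ¬¬¬a ∨ ¬e ∧ ¬¬¬a ∧ d) ∧ (¬e ∧ ¬¬¬a ∨ b)   — complement / identity
= ¬e ∧ ¬¬¬a ∧ (¬e ∧ ¬¬¬a ∨ b)   — absorption
= ¬e ∧ ¬¬¬a   — absorption
= ¬e ∧ ¬a   — double negation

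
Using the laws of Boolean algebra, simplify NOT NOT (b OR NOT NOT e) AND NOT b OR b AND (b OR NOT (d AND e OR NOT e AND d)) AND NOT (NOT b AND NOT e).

b OR e

NOT NOT (b OR NOT NOT e) AND NOT b OR b AND (b OR NOT (d AND e OR NOT e AND d)) AND NOT (NOT b AND NOT e)
= (b OR NOT NOT e) AND NOT b OR b AND (b OR NOT (d AND e OR NOT e AND d)) AND NOT (NOT b AND NOT e)   — double negation
= (b OR NOT NOT e) AND NOT b OR b AND (b OR NOT d) AND NOT (NOT b AND NOT e)   — distribution
= (b OR NOT NOT e) AND NOT b OR b AND NOT (NOT b AND NOT e)   — absorption
= (b OR e) AND NOT b OR b AND NOT (NOT b AND NOT e)   — double negation
= (b OR e) AND NOT b OR b AND (b OR e)   — De Morgan
= b OR e   — distribution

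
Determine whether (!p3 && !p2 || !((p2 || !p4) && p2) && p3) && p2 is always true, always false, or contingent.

always false

(!p3 && !p2 || !((p2 || !p4) && p2) && p3) && p2
= (!p3 && !p2 || !p2 && p3) && p2   — absorption
= !p2 && p2   — distribution
= false   — complement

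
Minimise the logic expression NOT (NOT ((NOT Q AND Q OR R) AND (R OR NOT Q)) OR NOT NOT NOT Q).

R AND Q

NOT (NOT ((NOT Q AND Q OR R) AND (R OR NOT Q)) OR NOT NOT NOT Q)
= NOT (NOT (R AND (R OR NOT Q)) OR NOT NOT NOT Q)   (complement / identity)
= NOT (NOT (R AND (R OR NOT Q)) OR NOT Q)   (double negation)
= NOT (NOT R OR NOT Q)   (absorption)
= R AND Q   (De Morgan)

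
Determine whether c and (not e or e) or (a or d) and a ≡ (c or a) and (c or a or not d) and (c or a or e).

E1: c and (not e or e) or (a or d) and a
    = c and (not e or e) or a   — absorption
    = c or a   — complement / identity
E2: (c or a) and (c or a or not d) and (c or a or e)
    = (c or a) and (c or a or e)   — absorption
    = c or a   — absorption
Both reduce to c or a, so they are equivalent.

Yes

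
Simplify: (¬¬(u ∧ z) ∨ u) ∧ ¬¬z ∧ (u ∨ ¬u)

(¬¬(u ∧ z) ∨ u) ∧ ¬¬z ∧ (u ∨ ¬u)
= (u ∧ z ∨ u) ∧ ¬¬z ∧ (u ∨ ¬u)
= (u ∧ z ∨ u) ∧ ¬¬z
= u ∧ ¬¬z
= u ∧ z

u ∧ z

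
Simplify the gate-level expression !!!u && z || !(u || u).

!!!u && z || !(u || u)
= !u && z || !(u || u)
= !u && z || !u
= !u

!u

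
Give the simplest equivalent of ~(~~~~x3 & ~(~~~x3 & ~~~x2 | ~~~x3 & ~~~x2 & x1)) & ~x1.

~(~~~~x3 & ~(~~~x3 & ~~~x2 | ~~~x3 & ~~~x2 & x1)) & ~x1
= ~(~~~~x3 & ~(~~~x3 & ~~~x2)) & ~x1   — absorption
= ~(~~x3 & ~(~~~x3 & ~~~x2)) & ~x1   — double negation
= ~(~~x3 & ~(~~~x3 & ~x2)) & ~x1   — double negation
= ~(~~x3 & (~~x3 | x2)) & ~x1   — De Morgan
= ~~~x3 & ~x1   — absorption
= ~x3 & ~x1   — double negation

~x3 & ~x1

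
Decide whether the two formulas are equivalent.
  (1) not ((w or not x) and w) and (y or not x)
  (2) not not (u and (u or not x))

No

E1: not ((w or not x) and w) and (y or not x)
    = not w and (y or not x)   (absorption)
E2: not not (u and (u or not x))
    = not not u   (absorption)
    = u   (double negation)
These differ: at u=0, w=0, x=0, y=0, E1 = 1 but E2 = 0.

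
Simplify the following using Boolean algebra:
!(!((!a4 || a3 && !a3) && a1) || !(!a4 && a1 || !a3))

!a4 && a1

!(!((!a4 || a3 && !a3) && a1) || !(!a4 && a1 || !a3))
= (!a4 || a3 && !a3) && a1 && (!a4 && a1 || !a3)   (De Morgan)
= !a4 && a1 && (!a4 && a1 || !a3)   (complement / identity)
= !a4 && a1   (absorption)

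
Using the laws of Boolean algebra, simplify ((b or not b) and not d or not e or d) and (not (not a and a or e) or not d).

not d or not e

((b or not b) and not d or not e or d) and (not (not a and a or e) or not d)
= (not d or not e or d) and (not (not a and a or e) or not d)
= not d or (not e or d) and not (not a and a or e)
= not d or (not e or d) and not e
= not d or not e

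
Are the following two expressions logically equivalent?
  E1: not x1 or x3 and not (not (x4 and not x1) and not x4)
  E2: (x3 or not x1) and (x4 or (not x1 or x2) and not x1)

Yes

E1: not x1 or x3 and not (not (x4 and not x1) and not x4)
    = not x1 or x3 and (x4 and not x1 or x4)   [De Morgan]
    = not x1 or x3 and x4   [absorption]
E2: (x3 or not x1) and (x4 or (not x1 or x2) and not x1)
    = (x3 or not x1) and (x4 or not x1)   [absorption]
    = not x1 or x3 and x4   [distribution]
Both reduce to not x1 or x3 and x4, so they are equivalent.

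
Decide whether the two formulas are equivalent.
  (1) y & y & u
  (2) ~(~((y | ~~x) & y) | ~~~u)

Yes

E1: y & y & u
    = y & u   [idempotence]
E2: ~(~((y | ~~x) & y) | ~~~u)
    = ~(~((y | ~~x) & y) | ~u)   [double negation]
    = (y | ~~x) & y & u   [De Morgan]
    = (y | x) & y & u   [double negation]
    = y & u   [absorption]
Both reduce to y & u, so they are equivalent.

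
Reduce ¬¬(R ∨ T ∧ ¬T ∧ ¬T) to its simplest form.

R

¬¬(R ∨ T ∧ ¬T ∧ ¬T)
= ¬¬(R ∨ T ∧ ¬T)   — idempotence
= ¬¬R   — complement / identity
= R   — double negation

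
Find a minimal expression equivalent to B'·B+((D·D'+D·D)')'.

B'·B+((D·D'+D·D)')'
= ((D·D'+D·D)')'   (complement / identity)
= (D')'   (distribution)
= D   (double negation)

D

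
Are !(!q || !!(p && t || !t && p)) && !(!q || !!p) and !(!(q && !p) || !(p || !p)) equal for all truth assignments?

E1: !(!q || !!(p && t || !t && p)) && !(!q || !!p)
    = !(!q || !!p) && !(!q || !!p)   (distribution)
    = !(!q || !!p)   (idempotence)
    = q && !p   (De Morgan)
E2: !(!(q && !p) || !(p || !p))
    = q && !p && (p || !p)   (De Morgan)
    = q && !p   (complement / identity)
Both reduce to q && !p, so they are equivalent.

Yes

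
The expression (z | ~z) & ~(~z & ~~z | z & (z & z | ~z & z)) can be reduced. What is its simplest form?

(z | ~z) & ~(~z & ~~z | z & (z & z | ~z & z))
= (z | ~z) & ~(~z & ~~z | z & z)   — distribution
= (z | ~z) & ~(~z & z | z & z)   — double negation
= ~(~z & z | z & z)   — complement / identity
= ~z   — distribution

~z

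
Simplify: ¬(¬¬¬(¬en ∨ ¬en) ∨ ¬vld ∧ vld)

¬(¬¬¬(¬en ∨ ¬en) ∨ ¬vld ∧ vld)
= ¬¬¬¬(¬en ∨ ¬en)   (complement / identity)
= ¬¬¬(en ∧ en)   (De Morgan)
= ¬¬¬en   (idempotence)
= ¬en   (double negation)

¬en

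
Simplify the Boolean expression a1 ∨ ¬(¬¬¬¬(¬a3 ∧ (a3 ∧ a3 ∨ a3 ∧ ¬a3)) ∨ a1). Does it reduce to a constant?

a1 ∨ ¬(¬¬¬¬(¬a3 ∧ (a3 ∧ a3 ∨ a3 ∧ ¬a3)) ∨ a1)
= a1 ∨ ¬(¬¬(¬a3 ∧ (a3 ∧ a3 ∨ a3 ∧ ¬a3)) ∨ a1)   (double negation)
= a1 ∨ ¬(¬a3 ∧ (a3 ∧ a3 ∨ a3 ∧ ¬a3) ∨ a1)   (double negation)
= a1 ∨ ¬(¬a3 ∧ a3 ∨ a1)   (distribution)
= a1 ∨ ¬a1   (complement / identity)
= True   (complement)

True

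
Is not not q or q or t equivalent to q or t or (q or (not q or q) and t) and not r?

E1: not not q or q or t
    = q or q or t   — double negation
    = q or t   — idempotence
E2: q or t or (q or (not q or q) and t) and not r
    = q or t or (q or t) and not r   — complement / identity
    = q or t   — absorption
Both reduce to q or t, so they are equivalent.

Yes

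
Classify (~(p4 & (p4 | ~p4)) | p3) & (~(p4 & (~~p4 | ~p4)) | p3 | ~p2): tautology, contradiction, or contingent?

(~(p4 & (p4 | ~p4)) | p3) & (~(p4 & (~~p4 | ~p4)) | p3 | ~p2)
= (~(p4 & (p4 | ~p4)) | p3) & (~(p4 & (p4 | ~p4)) | p3 | ~p2)   (double negation)
= ~(p4 & (p4 | ~p4)) | p3   (absorption)
= ~p4 | p3   (complement / identity)
This depends on p3, p4, so it is not a constant.

contingent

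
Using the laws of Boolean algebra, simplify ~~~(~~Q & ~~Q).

~Q

~~~(~~Q & ~~Q)
= ~~(~Q | ~Q)   (De Morgan)
= ~(Q & Q)   (De Morgan)
= ~Q   (idempotence)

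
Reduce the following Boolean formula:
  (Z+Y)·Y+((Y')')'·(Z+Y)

(Z+Y)·Y+((Y')')'·(Z+Y)
= (Z+Y)·Y+Y'·(Z+Y)
= Z+Y

Z+Y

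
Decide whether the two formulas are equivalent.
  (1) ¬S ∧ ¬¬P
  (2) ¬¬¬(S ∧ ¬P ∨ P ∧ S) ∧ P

Yes

E1: ¬S ∧ ¬¬P
    = ¬S ∧ P
E2: ¬¬¬(S ∧ ¬P ∨ P ∧ S) ∧ P
    = ¬¬¬S ∧ P
    = ¬S ∧ P
Both reduce to ¬S ∧ P, so they are equivalent.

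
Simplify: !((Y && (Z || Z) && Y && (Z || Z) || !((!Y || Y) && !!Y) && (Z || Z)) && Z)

!((Y && (Z || Z) && Y && (Z || Z) || !((!Y || Y) && !!Y) && (Z || Z)) && Z)
= !((Y && (Z || Z) && Y && (Z || Z) || !!!Y && (Z || Z)) && Z)   (complement / identity)
= !((Y && (Z || Z) || !!!Y && (Z || Z)) && Z)   (idempotence)
= !((Y && (Z || Z) || !Y && (Z || Z)) && Z)   (double negation)
= !((Z || Z) && Z)   (distribution)
= !(Z && Z)   (idempotence)
= !Z   (idempotence)

!Z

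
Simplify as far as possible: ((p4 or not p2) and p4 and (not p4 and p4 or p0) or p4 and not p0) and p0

((p4 or not p2) and p4 and (not p4 and p4 or p0) or p4 and not p0) and p0
= (p4 and (not p4 and p4 or p0) or p4 and not p0) and p0   — absorption
= (p4 and p0 or p4 and not p0) and p0   — complement / identity
= p4 and p0   — distribution

p4 and p0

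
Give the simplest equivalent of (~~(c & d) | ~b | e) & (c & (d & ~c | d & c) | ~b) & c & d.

(~~(c & d) | ~b | e) & (c & (d & ~c | d & c) | ~b) & c & d
= (c & d | ~b | e) & (c & (d & ~c | d & c) | ~b) & c & d   (double negation)
= (c & d | ~b | e) & (c & d | ~b) & c & d   (distribution)
= (c & d | ~b) & c & d   (absorption)
= c & d   (absorption)

c & d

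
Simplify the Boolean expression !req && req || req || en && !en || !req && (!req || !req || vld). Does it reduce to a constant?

true

!req && req || req || en && !en || !req && (!req || !req || vld)
= !req && req || req || en && !en || !req && (!req || vld)
= req || en && !en || !req && (!req || vld)
= req || en && !en || !req
= req || !req
= true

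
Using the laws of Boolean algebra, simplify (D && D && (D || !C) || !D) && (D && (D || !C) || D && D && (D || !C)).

(D && D && (D || !C) || !D) && (D && (D || !C) || D && D && (D || !C))
= !D && D && (D || !C) || D && D && (D || !C)   (distribution)
= D && (D || !C)   (distribution)
= D   (absorption)

D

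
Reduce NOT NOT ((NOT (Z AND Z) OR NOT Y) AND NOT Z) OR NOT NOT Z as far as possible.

NOT NOT ((NOT (Z AND Z) OR NOT Y) AND NOT Z) OR NOT NOT Z
= NOT NOT ((NOT Z OR NOT Y) AND NOT Z) OR NOT NOT Z   [idempotence]
= NOT NOT NOT Z OR NOT NOT Z   [absorption]
= NOT NOT NOT Z OR Z   [double negation]
= NOT Z OR Z   [double negation]
= TRUE   [complement]

TRUE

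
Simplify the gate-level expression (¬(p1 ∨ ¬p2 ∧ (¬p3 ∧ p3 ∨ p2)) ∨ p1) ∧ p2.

(¬(p1 ∨ ¬p2 ∧ (¬p3 ∧ p3 ∨ p2)) ∨ p1) ∧ p2
= (¬(p1 ∨ ¬p2 ∧ p2) ∨ p1) ∧ p2
= (¬p1 ∨ p1) ∧ p2
= p2

p2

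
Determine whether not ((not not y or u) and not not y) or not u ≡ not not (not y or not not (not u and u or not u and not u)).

E1: not ((not not y or u) and not not y) or not u
    = not not not y or not u   — absorption
    = not y or not u   — double negation
E2: not not (not y or not not (not u and u or not u and not u))
    = not not (not y or not not not u)   — distribution
    = not not (not y or not u)   — double negation
    = not y or not u   — double negation
Both reduce to not y or not u, so they are equivalent.

Yes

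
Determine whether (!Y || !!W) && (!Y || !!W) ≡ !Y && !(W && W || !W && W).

No

E1: (!Y || !!W) && (!Y || !!W)
    = (!Y || W) && (!Y || !!W)   — double negation
    = (!Y || W) && (!Y || W)   — double negation
    = !Y || W   — idempotence
E2: !Y && !(W && W || !W && W)
    = !Y && !W   — distribution
These differ: at W=1, Y=0, E1 = 1 but E2 = 0.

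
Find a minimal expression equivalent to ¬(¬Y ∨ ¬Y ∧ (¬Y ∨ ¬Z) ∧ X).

¬(¬Y ∨ ¬Y ∧ (¬Y ∨ ¬Z) ∧ X)
= ¬(¬Y ∨ ¬Y ∧ X)
= ¬¬Y
= Y

Y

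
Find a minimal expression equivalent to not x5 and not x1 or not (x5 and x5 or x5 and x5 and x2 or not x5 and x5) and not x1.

not x5 and not x1

not x5 and not x1 or not (x5 and x5 or x5 and x5 and x2 or not x5 and x5) and not x1
= not x5 and not x1 or not (x5 and x5 or not x5 and x5) and not x1   [absorption]
= not x5 and not x1 or not x5 and not x1   [distribution]
= not x5 and not x1   [idempotence]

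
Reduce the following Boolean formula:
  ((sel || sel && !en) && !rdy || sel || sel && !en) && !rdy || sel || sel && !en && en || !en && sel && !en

sel

((sel || sel && !en) && !rdy || sel || sel && !en) && !rdy || sel || sel && !en && en || !en && sel && !en
= (sel || sel && !en) && !rdy || sel || sel && !en && en || !en && sel && !en   (absorption)
= (sel || sel && !en) && !rdy || sel || sel && !en && (en || !en)   (distribution)
= (sel || sel && !en) && !rdy || sel || sel && !en   (complement / identity)
= sel || sel && !en   (absorption)
= sel   (absorption)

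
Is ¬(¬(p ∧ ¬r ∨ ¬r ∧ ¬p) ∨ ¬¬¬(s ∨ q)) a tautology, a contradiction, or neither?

¬(¬(p ∧ ¬r ∨ ¬r ∧ ¬p) ∨ ¬¬¬(s ∨ q))
= ¬(¬¬r ∨ ¬¬¬(s ∨ q))   [distribution]
= ¬r ∧ ¬¬(s ∨ q)   [De Morgan]
= ¬r ∧ (s ∨ q)   [double negation]
This depends on q, r, s, so it is not a constant.

neither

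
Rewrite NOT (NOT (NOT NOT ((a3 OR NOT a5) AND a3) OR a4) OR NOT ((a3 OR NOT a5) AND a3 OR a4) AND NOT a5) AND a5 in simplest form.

(a3 OR a4) AND a5

NOT (NOT (NOT NOT ((a3 OR NOT a5) AND a3) OR a4) OR NOT ((a3 OR NOT a5) AND a3 OR a4) AND NOT a5) AND a5
= NOT (NOT ((a3 OR NOT a5) AND a3 OR a4) OR NOT ((a3 OR NOT a5) AND a3 OR a4) AND NOT a5) AND a5   (double negation)
= NOT NOT ((a3 OR NOT a5) AND a3 OR a4) AND a5   (absorption)
= NOT NOT (a3 OR a4) AND a5   (absorption)
= (a3 OR a4) AND a5   (double negation)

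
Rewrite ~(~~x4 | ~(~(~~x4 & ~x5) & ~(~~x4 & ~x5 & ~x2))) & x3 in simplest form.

~x4 & x3

~(~~x4 | ~(~(~~x4 & ~x5) & ~(~~x4 & ~x5 & ~x2))) & x3
= ~(~~x4 | ~~x4 & ~x5 | ~~x4 & ~x5 & ~x2) & x3   [De Morgan]
= ~(~~x4 | ~~x4 & ~x5) & x3   [absorption]
= ~~~x4 & x3   [absorption]
= ~x4 & x3   [double negation]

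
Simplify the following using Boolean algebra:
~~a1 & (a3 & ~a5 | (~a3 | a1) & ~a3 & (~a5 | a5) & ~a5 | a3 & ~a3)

a1 & ~a5

~~a1 & (a3 & ~a5 | (~a3 | a1) & ~a3 & (~a5 | a5) & ~a5 | a3 & ~a3)
= ~~a1 & (a3 & ~a5 | (~a3 | a1) & ~a3 & ~a5 | a3 & ~a3)   (complement / identity)
= ~~a1 & (a3 & ~a5 | (~a3 | a1) & ~a3 & ~a5)   (complement / identity)
= ~~a1 & (a3 & ~a5 | ~a3 & ~a5)   (absorption)
= ~~a1 & ~a5   (distribution)
= a1 & ~a5   (double negation)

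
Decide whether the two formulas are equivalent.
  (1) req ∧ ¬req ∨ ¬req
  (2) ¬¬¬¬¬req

Yes

E1: req ∧ ¬req ∨ ¬req
    = ¬req   — complement / identity
E2: ¬¬¬¬¬req
    = ¬¬¬req   — double negation
    = ¬req   — double negation
Both reduce to ¬req, so they are equivalent.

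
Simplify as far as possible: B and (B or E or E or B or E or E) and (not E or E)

B

B and (B or E or E or B or E or E) and (not E or E)
= B and (B or E or E) and (not E or E)   [idempotence]
= B and (B or E) and (not E or E)   [idempotence]
= B and (B or E)   [complement / identity]
= B   [absorption]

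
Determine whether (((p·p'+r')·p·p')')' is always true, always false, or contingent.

always false

(((p·p'+r')·p·p')')'
= ((p·p')')'   (absorption)
= p·p'   (double negation)
= 0   (complement)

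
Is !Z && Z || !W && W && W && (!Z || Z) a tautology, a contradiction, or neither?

contradiction

!Z && Z || !W && W && W && (!Z || Z)
= !W && W && W && (!Z || Z)   (complement / identity)
= !W && W && (!Z || Z)   (idempotence)
= !W && W   (complement / identity)
= false   (complement)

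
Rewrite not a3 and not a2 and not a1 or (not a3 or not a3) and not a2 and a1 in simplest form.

not a3 and not a2

not a3 and not a2 and not a1 or (not a3 or not a3) and not a2 and a1
= not a3 and not a2 and not a1 or not a3 and not a2 and a1
= (not a1 or a1) and not a3 and not a2
= not a3 and not a2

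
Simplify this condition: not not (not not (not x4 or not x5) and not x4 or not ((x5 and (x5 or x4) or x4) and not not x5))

not x4 or not x5

not not (not not (not x4 or not x5) and not x4 or not ((x5 and (x5 or x4) or x4) and not not x5))
= not not ((not x4 or not x5) and not x4 or not ((x5 and (x5 or x4) or x4) and not not x5))   — double negation
= not not ((not x4 or not x5) and not x4 or not ((x5 and (x5 or x4) or x4) and x5))   — double negation
= not not (not x4 or not ((x5 and (x5 or x4) or x4) and x5))   — absorption
= not not (not x4 or not ((x5 or x4) and x5))   — absorption
= not not (not x4 or not x5)   — absorption
= not x4 or not x5   — double negation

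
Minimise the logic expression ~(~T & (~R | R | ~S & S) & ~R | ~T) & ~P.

T & ~P

~(~T & (~R | R | ~S & S) & ~R | ~T) & ~P
= ~(~T & (~R | R) & ~R | ~T) & ~P   (complement / identity)
= ~(~T & ~R | ~T) & ~P   (complement / identity)
= ~~T & ~P   (absorption)
= T & ~P   (double negation)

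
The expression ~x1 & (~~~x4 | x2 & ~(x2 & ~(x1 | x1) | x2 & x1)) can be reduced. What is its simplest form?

~x1 & (~~~x4 | x2 & ~(x2 & ~(x1 | x1) | x2 & x1))
= ~x1 & (~~~x4 | x2 & ~(x2 & ~x1 | x2 & x1))   — idempotence
= ~x1 & (~x4 | x2 & ~(x2 & ~x1 | x2 & x1))   — double negation
= ~x1 & (~x4 | x2 & ~x2)   — distribution
= ~x1 & ~x4   — complement / identity

~x1 & ~x4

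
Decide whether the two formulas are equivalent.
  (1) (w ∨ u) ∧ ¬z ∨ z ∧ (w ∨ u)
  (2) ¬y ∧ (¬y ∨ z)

No

E1: (w ∨ u) ∧ ¬z ∨ z ∧ (w ∨ u)
    = w ∨ u   (distribution)
E2: ¬y ∧ (¬y ∨ z)
    = ¬y   (absorption)
These differ: at u=1, w=1, y=1, z=0, E1 = 1 but E2 = 0.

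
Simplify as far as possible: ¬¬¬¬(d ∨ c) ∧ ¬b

¬¬¬¬(d ∨ c) ∧ ¬b
= ¬¬(d ∨ c) ∧ ¬b   (double negation)
= (d ∨ c) ∧ ¬b   (double negation)

(d ∨ c) ∧ ¬b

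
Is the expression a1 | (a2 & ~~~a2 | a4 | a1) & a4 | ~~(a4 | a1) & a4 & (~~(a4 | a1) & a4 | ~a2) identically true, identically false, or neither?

a1 | (a2 & ~~~a2 | a4 | a1) & a4 | ~~(a4 | a1) & a4 & (~~(a4 | a1) & a4 | ~a2)
= a1 | (a2 & ~a2 | a4 | a1) & a4 | ~~(a4 | a1) & a4 & (~~(a4 | a1) & a4 | ~a2)   (double negation)
= a1 | (a2 & ~a2 | a4 | a1) & a4 | ~~(a4 | a1) & a4   (absorption)
= a1 | (a2 & ~a2 | a4 | a1) & a4 | (a4 | a1) & a4   (double negation)
= a1 | (a4 | a1) & a4 | (a4 | a1) & a4   (complement / identity)
= a1 | (a4 | a1) & a4   (idempotence)
= a1 | a4   (absorption)
This depends on a1, a4, so it is not a constant.

neither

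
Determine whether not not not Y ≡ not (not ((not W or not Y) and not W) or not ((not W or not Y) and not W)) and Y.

No

E1: not not not Y
    = not Y   (double negation)
E2: not (not ((not W or not Y) and not W) or not ((not W or not Y) and not W)) and Y
    = not not ((not W or not Y) and not W) and Y   (idempotence)
    = not not not W and Y   (absorption)
    = not W and Y   (double negation)
These differ: at W=0, Y=0, E1 = 1 but E2 = 0.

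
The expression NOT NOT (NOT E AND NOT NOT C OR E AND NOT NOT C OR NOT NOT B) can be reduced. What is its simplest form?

NOT NOT (NOT E AND NOT NOT C OR E AND NOT NOT C OR NOT NOT B)
= NOT NOT (NOT NOT C OR NOT NOT B)   (distribution)
= NOT (NOT C AND NOT B)   (De Morgan)
= C OR B   (De Morgan)

C OR B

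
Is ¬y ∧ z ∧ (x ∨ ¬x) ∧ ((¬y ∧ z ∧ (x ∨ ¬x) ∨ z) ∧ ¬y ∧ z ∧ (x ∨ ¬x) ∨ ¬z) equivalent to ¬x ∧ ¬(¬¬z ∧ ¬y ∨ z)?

E1: ¬y ∧ z ∧ (x ∨ ¬x) ∧ ((¬y ∧ z ∧ (x ∨ ¬x) ∨ z) ∧ ¬y ∧ z ∧ (x ∨ ¬x) ∨ ¬z)
    = ¬y ∧ z ∧ (x ∨ ¬x) ∧ (¬y ∧ z ∧ (x ∨ ¬x) ∨ ¬z)   (absorption)
    = ¬y ∧ z ∧ (x ∨ ¬x)   (absorption)
    = ¬y ∧ z   (complement / identity)
E2: ¬x ∧ ¬(¬¬z ∧ ¬y ∨ z)
    = ¬x ∧ ¬(z ∧ ¬y ∨ z)   (double negation)
    = ¬x ∧ ¬z   (absorption)
These differ: at x=0, y=0, z=0, E1 = 0 but E2 = 1.

No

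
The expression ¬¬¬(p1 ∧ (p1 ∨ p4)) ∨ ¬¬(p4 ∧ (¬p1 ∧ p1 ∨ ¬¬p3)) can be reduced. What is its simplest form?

¬p1 ∨ p4 ∧ p3

¬¬¬(p1 ∧ (p1 ∨ p4)) ∨ ¬¬(p4 ∧ (¬p1 ∧ p1 ∨ ¬¬p3))
= ¬(p1 ∧ (p1 ∨ p4)) ∨ ¬¬(p4 ∧ (¬p1 ∧ p1 ∨ ¬¬p3))   [double negation]
= ¬(p1 ∧ (p1 ∨ p4)) ∨ p4 ∧ (¬p1 ∧ p1 ∨ ¬¬p3)   [double negation]
= ¬p1 ∨ p4 ∧ (¬p1 ∧ p1 ∨ ¬¬p3)   [absorption]
= ¬p1 ∨ p4 ∧ (¬p1 ∧ p1 ∨ p3)   [double negation]
= ¬p1 ∨ p4 ∧ p3   [complement / identity]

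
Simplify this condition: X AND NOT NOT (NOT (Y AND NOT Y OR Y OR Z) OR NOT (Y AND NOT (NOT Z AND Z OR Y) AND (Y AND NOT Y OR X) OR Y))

X AND NOT NOT (NOT (Y AND NOT Y OR Y OR Z) OR NOT (Y AND NOT (NOT Z AND Z OR Y) AND (Y AND NOT Y OR X) OR Y))
= X AND NOT ((Y AND NOT Y OR Y OR Z) AND (Y AND NOT (NOT Z AND Z OR Y) AND (Y AND NOT Y OR X) OR Y))
= X AND NOT ((Y AND NOT Y OR Y OR Z) AND (Y AND NOT Y AND (Y AND NOT Y OR X) OR Y))
= X AND NOT ((Y AND NOT Y OR Y OR Z) AND (Y AND NOT Y OR Y))
= X AND NOT (Y AND NOT Y OR Y)
= X AND NOT Y

X AND NOT Y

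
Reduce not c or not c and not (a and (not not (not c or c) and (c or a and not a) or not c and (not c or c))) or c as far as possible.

True

not c or not c and not (a and (not not (not c or c) and (c or a and not a) or not c and (not c or c))) or c
= not c or not c and not (a and (not not (not c or c) and c or not c and (not c or c))) or c
= not c or not c and not (a and ((not c or c) and c or not c and (not c or c))) or c
= not c or not c and not (a and (not c or c)) or c
= not c or not c and not a or c
= not c or c
= True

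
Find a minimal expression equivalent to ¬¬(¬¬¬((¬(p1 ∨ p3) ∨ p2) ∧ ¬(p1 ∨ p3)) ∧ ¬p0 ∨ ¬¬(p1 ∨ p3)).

p1 ∨ p3

¬¬(¬¬¬((¬(p1 ∨ p3) ∨ p2) ∧ ¬(p1 ∨ p3)) ∧ ¬p0 ∨ ¬¬(p1 ∨ p3))
= ¬¬(¬((¬(p1 ∨ p3) ∨ p2) ∧ ¬(p1 ∨ p3)) ∧ ¬p0 ∨ ¬¬(p1 ∨ p3))   [double negation]
= ¬¬(¬¬(p1 ∨ p3) ∧ ¬p0 ∨ ¬¬(p1 ∨ p3))   [absorption]
= ¬¬¬¬(p1 ∨ p3)   [absorption]
= ¬¬(p1 ∨ p3)   [double negation]
= p1 ∨ p3   [double negation]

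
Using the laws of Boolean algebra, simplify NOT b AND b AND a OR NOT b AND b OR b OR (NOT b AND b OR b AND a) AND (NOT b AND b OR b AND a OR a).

NOT b AND b AND a OR NOT b AND b OR b OR (NOT b AND b OR b AND a) AND (NOT b AND b OR b AND a OR a)
= NOT b AND b AND a OR NOT b AND b OR b OR NOT b AND b OR b AND a   [absorption]
= NOT b AND b AND a OR NOT b AND b OR b OR b AND a   [complement / identity]
= NOT b AND b OR b OR b AND a   [absorption]
= b OR b AND a   [complement / identity]
= b   [absorption]

b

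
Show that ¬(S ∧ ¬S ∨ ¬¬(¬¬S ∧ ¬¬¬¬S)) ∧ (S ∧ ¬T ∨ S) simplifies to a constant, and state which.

False

¬(S ∧ ¬S ∨ ¬¬(¬¬S ∧ ¬¬¬¬S)) ∧ (S ∧ ¬T ∨ S)
= ¬(S ∧ ¬S ∨ ¬¬(¬¬S ∧ ¬¬S)) ∧ (S ∧ ¬T ∨ S)
= ¬(S ∧ ¬S ∨ ¬(¬S ∨ ¬S)) ∧ (S ∧ ¬T ∨ S)
= ¬(S ∧ ¬S ∨ S ∧ S) ∧ (S ∧ ¬T ∨ S)
= ¬(S ∧ ¬S ∨ S ∧ S) ∧ S
= ¬S ∧ S
= False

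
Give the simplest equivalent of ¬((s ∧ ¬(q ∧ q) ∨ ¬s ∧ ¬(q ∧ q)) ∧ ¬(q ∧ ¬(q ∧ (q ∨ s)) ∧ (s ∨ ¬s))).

q

¬((s ∧ ¬(q ∧ q) ∨ ¬s ∧ ¬(q ∧ q)) ∧ ¬(q ∧ ¬(q ∧ (q ∨ s)) ∧ (s ∨ ¬s)))
= ¬(¬(q ∧ q) ∧ ¬(q ∧ ¬(q ∧ (q ∨ s)) ∧ (s ∨ ¬s)))
= ¬(¬(q ∧ q) ∧ ¬(q ∧ ¬(q ∧ (q ∨ s))))
= q ∧ q ∨ q ∧ ¬(q ∧ (q ∨ s))
= q ∧ q ∨ q ∧ ¬q
= q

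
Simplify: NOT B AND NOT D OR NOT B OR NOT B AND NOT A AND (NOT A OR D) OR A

NOT B OR A

NOT B AND NOT D OR NOT B OR NOT B AND NOT A AND (NOT A OR D) OR A
= NOT B AND NOT D OR NOT B OR NOT B AND NOT A OR A   [absorption]
= NOT B AND NOT D OR NOT B OR A   [absorption]
= NOT B OR A   [absorption]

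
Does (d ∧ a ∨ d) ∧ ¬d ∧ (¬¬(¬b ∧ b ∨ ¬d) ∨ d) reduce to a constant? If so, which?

(d ∧ a ∨ d) ∧ ¬d ∧ (¬¬(¬b ∧ b ∨ ¬d) ∨ d)
= (d ∧ a ∨ d) ∧ ¬d ∧ (¬¬¬d ∨ d)
= (d ∧ a ∨ d) ∧ ¬d ∧ (¬d ∨ d)
= d ∧ ¬d ∧ (¬d ∨ d)
= d ∧ ¬d
= False

yes, False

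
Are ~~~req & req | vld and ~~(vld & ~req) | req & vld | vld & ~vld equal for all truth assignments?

E1: ~~~req & req | vld
    = ~req & req | vld   (double negation)
    = vld   (complement / identity)
E2: ~~(vld & ~req) | req & vld | vld & ~vld
    = vld & ~req | req & vld | vld & ~vld   (double negation)
    = vld & ~req | req & vld   (complement / identity)
    = vld   (distribution)
Both reduce to vld, so they are equivalent.

Yes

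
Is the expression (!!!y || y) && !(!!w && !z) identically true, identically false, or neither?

(!!!y || y) && !(!!w && !z)
= (!y || y) && !(!!w && !z)   (double negation)
= !(!!w && !z)   (complement / identity)
= !w || z   (De Morgan)
This depends on w, z, so it is not a constant.

neither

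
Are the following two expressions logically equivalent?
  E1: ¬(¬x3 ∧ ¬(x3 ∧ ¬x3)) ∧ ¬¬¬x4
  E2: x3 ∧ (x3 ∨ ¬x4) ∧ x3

No

E1: ¬(¬x3 ∧ ¬(x3 ∧ ¬x3)) ∧ ¬¬¬x4
    = (x3 ∨ x3 ∧ ¬x3) ∧ ¬¬¬x4
    = x3 ∧ ¬¬¬x4
    = x3 ∧ ¬x4
E2: x3 ∧ (x3 ∨ ¬x4) ∧ x3
    = x3 ∧ x3
    = x3
These differ: at x3=1, x4=1, E1 = 0 but E2 = 1.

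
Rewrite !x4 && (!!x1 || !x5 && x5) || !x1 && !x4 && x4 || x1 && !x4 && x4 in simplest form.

!x4 && x1

!x4 && (!!x1 || !x5 && x5) || !x1 && !x4 && x4 || x1 && !x4 && x4
= !x4 && !!x1 || !x1 && !x4 && x4 || x1 && !x4 && x4
= !x4 && !!x1 || !x4 && x4
= !x4 && x1 || !x4 && x4
= !x4 && x1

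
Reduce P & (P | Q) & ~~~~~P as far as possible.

0

P & (P | Q) & ~~~~~P
= P & (P | Q) & ~~~P   — double negation
= P & (P | Q) & ~P   — double negation
= P & ~P   — absorption
= 0   — complement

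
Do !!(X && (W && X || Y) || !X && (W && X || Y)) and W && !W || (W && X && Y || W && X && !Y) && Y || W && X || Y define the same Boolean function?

Yes

E1: !!(X && (W && X || Y) || !X && (W && X || Y))
    = !!(W && X || Y)   (distribution)
    = W && X || Y   (double negation)
E2: W && !W || (W && X && Y || W && X && !Y) && Y || W && X || Y
    = W && !W || W && X && Y || W && X || Y   (distribution)
    = W && !W || W && X || Y   (absorption)
    = W && X || Y   (complement / identity)
Both reduce to W && X || Y, so they are equivalent.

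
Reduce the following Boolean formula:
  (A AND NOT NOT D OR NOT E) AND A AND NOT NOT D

A AND D

(A AND NOT NOT D OR NOT E) AND A AND NOT NOT D
= A AND NOT NOT D
= A AND D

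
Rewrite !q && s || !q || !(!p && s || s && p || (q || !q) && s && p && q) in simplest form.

!q && s || !q || !(!p && s || s && p || (q || !q) && s && p && q)
= !q && s || !q || !(!p && s || s && p || s && p && q)   — complement / identity
= !q && s || !q || !(!p && s || s && p)   — absorption
= !q || !(!p && s || s && p)   — absorption
= !q || !s   — distribution

!q || !s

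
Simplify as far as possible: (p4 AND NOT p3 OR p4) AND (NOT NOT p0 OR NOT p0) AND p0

(p4 AND NOT p3 OR p4) AND (NOT NOT p0 OR NOT p0) AND p0
= p4 AND (NOT NOT p0 OR NOT p0) AND p0   [absorption]
= p4 AND (p0 OR NOT p0) AND p0   [double negation]
= p4 AND p0   [complement / identity]

p4 AND p0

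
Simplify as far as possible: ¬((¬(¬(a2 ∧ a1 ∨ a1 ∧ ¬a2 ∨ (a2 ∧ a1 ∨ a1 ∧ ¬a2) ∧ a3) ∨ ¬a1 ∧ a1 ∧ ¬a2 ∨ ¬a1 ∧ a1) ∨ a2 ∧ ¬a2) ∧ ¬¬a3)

¬a1 ∨ ¬a3

¬((¬(¬(a2 ∧ a1 ∨ a1 ∧ ¬a2 ∨ (a2 ∧ a1 ∨ a1 ∧ ¬a2) ∧ a3) ∨ ¬a1 ∧ a1 ∧ ¬a2 ∨ ¬a1 ∧ a1) ∨ a2 ∧ ¬a2) ∧ ¬¬a3)
= ¬((¬(¬(a2 ∧ a1 ∨ a1 ∧ ¬a2) ∨ ¬a1 ∧ a1 ∧ ¬a2 ∨ ¬a1 ∧ a1) ∨ a2 ∧ ¬a2) ∧ ¬¬a3)   [absorption]
= ¬((¬(¬(a2 ∧ a1 ∨ a1 ∧ ¬a2) ∨ ¬a1 ∧ a1) ∨ a2 ∧ ¬a2) ∧ ¬¬a3)   [absorption]
= ¬(¬(¬(a2 ∧ a1 ∨ a1 ∧ ¬a2) ∨ ¬a1 ∧ a1) ∧ ¬¬a3)   [complement / identity]
= ¬(¬¬(a2 ∧ a1 ∨ a1 ∧ ¬a2) ∧ ¬¬a3)   [complement / identity]
= ¬(a2 ∧ a1 ∨ a1 ∧ ¬a2) ∨ ¬a3   [De Morgan]
= ¬a1 ∨ ¬a3   [distribution]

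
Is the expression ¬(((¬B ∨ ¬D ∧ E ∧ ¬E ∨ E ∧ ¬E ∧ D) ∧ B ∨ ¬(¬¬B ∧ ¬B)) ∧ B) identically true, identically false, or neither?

neither

¬(((¬B ∨ ¬D ∧ E ∧ ¬E ∨ E ∧ ¬E ∧ D) ∧ B ∨ ¬(¬¬B ∧ ¬B)) ∧ B)
= ¬(((¬B ∨ E ∧ ¬E) ∧ B ∨ ¬(¬¬B ∧ ¬B)) ∧ B)   — distribution
= ¬(((¬B ∨ E ∧ ¬E) ∧ B ∨ ¬B ∨ B) ∧ B)   — De Morgan
= ¬((¬B ∧ B ∨ ¬B ∨ B) ∧ B)   — complement / identity
= ¬((¬B ∨ B) ∧ B)   — complement / identity
= ¬B   — complement / identity
This depends on B, so it is not a constant.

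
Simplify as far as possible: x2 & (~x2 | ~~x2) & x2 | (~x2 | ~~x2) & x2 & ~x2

x2

x2 & (~x2 | ~~x2) & x2 | (~x2 | ~~x2) & x2 & ~x2
= (~x2 | ~~x2) & x2   (distribution)
= (~x2 | x2) & x2   (double negation)
= x2   (complement / identity)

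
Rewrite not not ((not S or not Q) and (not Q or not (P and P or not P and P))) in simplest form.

not S and not P or not Q

not not ((not S or not Q) and (not Q or not (P and P or not P and P)))
= not not (not S and not (P and P or not P and P) or not Q)
= not S and not (P and P or not P and P) or not Q
= not S and not P or not Q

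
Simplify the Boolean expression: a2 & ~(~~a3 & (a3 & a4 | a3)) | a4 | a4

a2 & ~(~~a3 & (a3 & a4 | a3)) | a4 | a4
= a2 & ~(~~a3 & (a3 & a4 | a3)) | a4   [idempotence]
= a2 & ~(~~a3 & a3) | a4   [absorption]
= a2 & ~(a3 & a3) | a4   [double negation]
= a2 & ~a3 | a4   [idempotence]

a2 & ~a3 | a4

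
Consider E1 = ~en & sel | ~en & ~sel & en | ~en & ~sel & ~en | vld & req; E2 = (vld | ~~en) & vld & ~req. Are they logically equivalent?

No

E1: ~en & sel | ~en & ~sel & en | ~en & ~sel & ~en | vld & req
    = ~en & sel | ~en & ~sel | vld & req
    = ~en | vld & req
E2: (vld | ~~en) & vld & ~req
    = (vld | en) & vld & ~req
    = vld & ~req
These differ: at en=0, req=1, sel=0, vld=1, E1 = 1 but E2 = 0.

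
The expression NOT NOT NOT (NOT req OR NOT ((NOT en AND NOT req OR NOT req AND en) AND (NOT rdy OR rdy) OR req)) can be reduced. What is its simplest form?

req

NOT NOT NOT (NOT req OR NOT ((NOT en AND NOT req OR NOT req AND en) AND (NOT rdy OR rdy) OR req))
= NOT NOT NOT (NOT req OR NOT (NOT en AND NOT req OR NOT req AND en OR req))   — complement / identity
= NOT (NOT req OR NOT (NOT en AND NOT req OR NOT req AND en OR req))   — double negation
= NOT (NOT req OR NOT (NOT req OR req))   — distribution
= req AND (NOT req OR req)   — De Morgan
= req   — complement / identity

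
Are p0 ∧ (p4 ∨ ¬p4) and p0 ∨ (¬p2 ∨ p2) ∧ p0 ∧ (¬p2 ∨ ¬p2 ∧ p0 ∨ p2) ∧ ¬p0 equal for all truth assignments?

E1: p0 ∧ (p4 ∨ ¬p4)
    = p0   [complement / identity]
E2: p0 ∨ (¬p2 ∨ p2) ∧ p0 ∧ (¬p2 ∨ ¬p2 ∧ p0 ∨ p2) ∧ ¬p0
    = p0 ∨ (¬p2 ∨ p2) ∧ p0 ∧ (¬p2 ∨ p2) ∧ ¬p0   [absorption]
    = p0 ∨ (¬p2 ∨ p2) ∧ p0 ∧ ¬p0   [complement / identity]
    = p0 ∨ p0 ∧ ¬p0   [complement / identity]
    = p0   [complement / identity]
Both reduce to p0, so they are equivalent.

Yes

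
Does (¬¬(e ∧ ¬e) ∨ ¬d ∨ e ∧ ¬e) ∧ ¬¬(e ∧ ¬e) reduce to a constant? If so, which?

yes, False

(¬¬(e ∧ ¬e) ∨ ¬d ∨ e ∧ ¬e) ∧ ¬¬(e ∧ ¬e)
= (¬¬(e ∧ ¬e) ∨ ¬d) ∧ ¬¬(e ∧ ¬e)   — complement / identity
= ¬¬(e ∧ ¬e)   — absorption
= e ∧ ¬e   — double negation
= False   — complement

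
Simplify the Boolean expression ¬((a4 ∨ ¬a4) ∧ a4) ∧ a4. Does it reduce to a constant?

False

¬((a4 ∨ ¬a4) ∧ a4) ∧ a4
= ¬a4 ∧ a4   — complement / identity
= False   — complement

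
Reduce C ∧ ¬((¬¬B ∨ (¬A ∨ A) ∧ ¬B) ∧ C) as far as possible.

C ∧ ¬((¬¬B ∨ (¬A ∨ A) ∧ ¬B) ∧ C)
= C ∧ ¬((¬¬B ∨ ¬B) ∧ C)   [complement / identity]
= C ∧ ¬((B ∨ ¬B) ∧ C)   [double negation]
= C ∧ ¬C   [complement / identity]
= False   [complement]

False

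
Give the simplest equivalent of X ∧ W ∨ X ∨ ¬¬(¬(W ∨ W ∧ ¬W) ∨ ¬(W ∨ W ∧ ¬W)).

X ∧ W ∨ X ∨ ¬¬(¬(W ∨ W ∧ ¬W) ∨ ¬(W ∨ W ∧ ¬W))
= X ∧ W ∨ X ∨ ¬((W ∨ W ∧ ¬W) ∧ (W ∨ W ∧ ¬W))   [De Morgan]
= X ∧ W ∨ X ∨ ¬(W ∧ ¬W ∨ W ∧ W)   [distribution]
= X ∨ ¬(W ∧ ¬W ∨ W ∧ W)   [absorption]
= X ∨ ¬W   [distribution]

X ∨ ¬W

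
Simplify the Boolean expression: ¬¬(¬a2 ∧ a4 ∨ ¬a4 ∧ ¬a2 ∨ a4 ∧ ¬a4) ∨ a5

¬a2 ∨ a5

¬¬(¬a2 ∧ a4 ∨ ¬a4 ∧ ¬a2 ∨ a4 ∧ ¬a4) ∨ a5
= ¬a2 ∧ a4 ∨ ¬a4 ∧ ¬a2 ∨ a4 ∧ ¬a4 ∨ a5
= ¬a2 ∨ a4 ∧ ¬a4 ∨ a5
= ¬a2 ∨ a5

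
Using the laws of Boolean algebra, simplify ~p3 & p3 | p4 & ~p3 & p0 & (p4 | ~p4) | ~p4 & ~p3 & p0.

~p3 & p3 | p4 & ~p3 & p0 & (p4 | ~p4) | ~p4 & ~p3 & p0
= ~p3 & p3 | p4 & ~p3 & p0 | ~p4 & ~p3 & p0   — complement / identity
= ~p3 & p3 | ~p3 & p0   — distribution
= ~p3 & p0   — complement / identity

~p3 & p0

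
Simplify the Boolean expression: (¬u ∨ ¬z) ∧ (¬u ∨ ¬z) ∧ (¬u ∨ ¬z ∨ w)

(¬u ∨ ¬z) ∧ (¬u ∨ ¬z) ∧ (¬u ∨ ¬z ∨ w)
= (¬u ∨ ¬z) ∧ (¬u ∨ ¬z ∨ w)   [idempotence]
= ¬u ∨ ¬z   [absorption]

¬u ∨ ¬z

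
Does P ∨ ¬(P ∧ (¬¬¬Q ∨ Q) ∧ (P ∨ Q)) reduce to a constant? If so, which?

P ∨ ¬(P ∧ (¬¬¬Q ∨ Q) ∧ (P ∨ Q))
= P ∨ ¬(P ∧ (¬Q ∨ Q) ∧ (P ∨ Q))   (double negation)
= P ∨ ¬(P ∧ (P ∨ Q))   (complement / identity)
= P ∨ ¬P   (absorption)
= True   (complement)

yes, True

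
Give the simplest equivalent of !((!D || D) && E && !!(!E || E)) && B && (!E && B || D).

!((!D || D) && E && !!(!E || E)) && B && (!E && B || D)
= !(E && !!(!E || E)) && B && (!E && B || D)   [complement / identity]
= !(E && (!E || E)) && B && (!E && B || D)   [double negation]
= !E && B && (!E && B || D)   [complement / identity]
= !E && B   [absorption]

!E && B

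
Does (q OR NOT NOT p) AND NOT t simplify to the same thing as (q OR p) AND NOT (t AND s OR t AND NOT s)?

E1: (q OR NOT NOT p) AND NOT t
    = (q OR p) AND NOT t
E2: (q OR p) AND NOT (t AND s OR t AND NOT s)
    = (q OR p) AND NOT t
Both reduce to (q OR p) AND NOT t, so they are equivalent.

Yes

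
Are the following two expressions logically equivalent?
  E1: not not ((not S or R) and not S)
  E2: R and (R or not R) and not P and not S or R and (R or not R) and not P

No

E1: not not ((not S or R) and not S)
    = not not not S
    = not S
E2: R and (R or not R) and not P and not S or R and (R or not R) and not P
    = R and (R or not R) and not P
    = R and not P
These differ: at P=1, R=1, S=0, E1 = 1 but E2 = 0.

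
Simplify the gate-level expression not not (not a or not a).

not not (not a or not a)
= not (a and a)   [De Morgan]
= not a   [idempotence]

not a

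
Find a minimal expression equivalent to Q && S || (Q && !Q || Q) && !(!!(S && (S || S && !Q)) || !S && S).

Q && S || (Q && !Q || Q) && !(!!(S && (S || S && !Q)) || !S && S)
= Q && S || (Q && !Q || Q) && !(!!(S && S) || !S && S)   [absorption]
= Q && S || (Q && !Q || Q) && !(S && S || !S && S)   [double negation]
= Q && S || (Q && !Q || Q) && !S   [distribution]
= Q && S || Q && !S   [complement / identity]
= Q   [distribution]

Q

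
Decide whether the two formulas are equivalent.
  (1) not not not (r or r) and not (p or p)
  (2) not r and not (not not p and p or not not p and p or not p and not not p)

E1: not not not (r or r) and not (p or p)
    = not (r or r) and not (p or p)   [double negation]
    = not (r or r) and not p   [idempotence]
    = not r and not p   [idempotence]
E2: not r and not (not not p and p or not not p and p or not p and not not p)
    = not r and not (not not p and p or not p and not not p)   [idempotence]
    = not r and not not not p   [distribution]
    = not r and not p   [double negation]
Both reduce to not r and not p, so they are equivalent.

Yes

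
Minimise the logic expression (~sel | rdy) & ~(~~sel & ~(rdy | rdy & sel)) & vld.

(~sel | rdy) & ~(~~sel & ~(rdy | rdy & sel)) & vld
= (~sel | rdy) & (~sel | rdy | rdy & sel) & vld   (De Morgan)
= (~sel | rdy) & (~sel | rdy) & vld   (absorption)
= (~sel | rdy) & vld   (idempotence)

(~sel | rdy) & vld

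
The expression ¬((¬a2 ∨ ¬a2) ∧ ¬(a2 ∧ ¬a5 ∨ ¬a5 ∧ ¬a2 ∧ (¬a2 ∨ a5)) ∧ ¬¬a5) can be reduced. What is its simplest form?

a2 ∨ ¬a5

¬((¬a2 ∨ ¬a2) ∧ ¬(a2 ∧ ¬a5 ∨ ¬a5 ∧ ¬a2 ∧ (¬a2 ∨ a5)) ∧ ¬¬a5)
= ¬((¬a2 ∨ ¬a2) ∧ ¬(a2 ∧ ¬a5 ∨ ¬a5 ∧ ¬a2) ∧ ¬¬a5)   (absorption)
= ¬((¬a2 ∨ ¬a2) ∧ ¬¬a5 ∧ ¬¬a5)   (distribution)
= ¬((¬a2 ∨ ¬a2) ∧ ¬¬a5)   (idempotence)
= ¬(¬a2 ∧ ¬¬a5)   (idempotence)
= a2 ∨ ¬a5   (De Morgan)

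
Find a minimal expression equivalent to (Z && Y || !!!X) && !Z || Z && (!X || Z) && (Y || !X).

(Z && Y || !!!X) && !Z || Z && (!X || Z) && (Y || !X)
= (Z && Y || !!!X) && !Z || Z && (Z && Y || !X)   (distribution)
= (Z && Y || !X) && !Z || Z && (Z && Y || !X)   (double negation)
= Z && Y || !X   (distribution)

Z && Y || !X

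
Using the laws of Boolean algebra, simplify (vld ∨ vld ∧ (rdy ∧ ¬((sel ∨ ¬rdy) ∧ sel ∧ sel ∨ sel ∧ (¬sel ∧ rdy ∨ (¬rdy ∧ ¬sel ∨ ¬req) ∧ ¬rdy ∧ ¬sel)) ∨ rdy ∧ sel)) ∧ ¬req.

(vld ∨ vld ∧ (rdy ∧ ¬((sel ∨ ¬rdy) ∧ sel ∧ sel ∨ sel ∧ (¬sel ∧ rdy ∨ (¬rdy ∧ ¬sel ∨ ¬req) ∧ ¬rdy ∧ ¬sel)) ∨ rdy ∧ sel)) ∧ ¬req
= (vld ∨ vld ∧ (rdy ∧ ¬(sel ∧ sel ∨ sel ∧ (¬sel ∧ rdy ∨ (¬rdy ∧ ¬sel ∨ ¬req) ∧ ¬rdy ∧ ¬sel)) ∨ rdy ∧ sel)) ∧ ¬req   [absorption]
= (vld ∨ vld ∧ (rdy ∧ ¬(sel ∧ sel ∨ sel ∧ (¬sel ∧ rdy ∨ ¬rdy ∧ ¬sel)) ∨ rdy ∧ sel)) ∧ ¬req   [absorption]
= (vld ∨ vld ∧ (rdy ∧ ¬(sel ∧ sel ∨ sel ∧ ¬sel) ∨ rdy ∧ sel)) ∧ ¬req   [distribution]
= (vld ∨ vld ∧ (rdy ∧ ¬sel ∨ rdy ∧ sel)) ∧ ¬req   [distribution]
= (vld ∨ vld ∧ rdy) ∧ ¬req   [distribution]
= vld ∧ ¬req   [absorption]

vld ∧ ¬req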